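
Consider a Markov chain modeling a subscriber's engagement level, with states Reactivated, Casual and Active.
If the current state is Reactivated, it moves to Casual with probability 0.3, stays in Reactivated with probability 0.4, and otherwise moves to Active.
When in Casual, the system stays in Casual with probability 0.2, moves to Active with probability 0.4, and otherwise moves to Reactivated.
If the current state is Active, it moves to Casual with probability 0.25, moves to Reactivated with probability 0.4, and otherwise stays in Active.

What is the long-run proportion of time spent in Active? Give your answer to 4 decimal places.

0.3429

Let the stationary distribution be π with π = πP and π_1 + π_2 + π_3 = 1.
π_1 = 0.4·π_1 + 0.4·π_2 + 0.4·π_3
π_2 = 0.3·π_1 + 0.2·π_2 + 0.25·π_3
Solving with the normalization constraint gives π = (0.4000, 0.2571, 0.3429).
So the stationary probability of Active is 0.3429.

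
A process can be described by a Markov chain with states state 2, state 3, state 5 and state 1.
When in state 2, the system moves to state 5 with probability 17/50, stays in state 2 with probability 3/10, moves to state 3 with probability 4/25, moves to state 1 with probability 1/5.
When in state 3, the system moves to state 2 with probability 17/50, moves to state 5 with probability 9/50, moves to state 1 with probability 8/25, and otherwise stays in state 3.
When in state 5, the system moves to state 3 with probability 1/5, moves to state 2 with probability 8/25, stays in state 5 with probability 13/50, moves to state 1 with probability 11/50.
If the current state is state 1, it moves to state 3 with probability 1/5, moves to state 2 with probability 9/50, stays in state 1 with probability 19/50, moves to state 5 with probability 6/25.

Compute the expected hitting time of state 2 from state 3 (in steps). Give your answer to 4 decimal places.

3.5102

Let t(s) be the expected number of steps to first reach state 2 from state s, with t(state 2) = 0. Conditioning on the first step:
t(state 3) = 1 + 0.16·t(state 3) + 0.18·t(state 5) + 0.32·t(state 1)
t(state 5) = 1 + 0.2·t(state 3) + 0.26·t(state 5) + 0.22·t(state 1)
t(state 1) = 1 + 0.2·t(state 3) + 0.24·t(state 5) + 0.38·t(state 1)
Solving: t(state 3) = 3.5102, t(state 5) = 3.5214, t(state 1) = 4.1084.
Expected steps from state 3 to state 2: 3.5102.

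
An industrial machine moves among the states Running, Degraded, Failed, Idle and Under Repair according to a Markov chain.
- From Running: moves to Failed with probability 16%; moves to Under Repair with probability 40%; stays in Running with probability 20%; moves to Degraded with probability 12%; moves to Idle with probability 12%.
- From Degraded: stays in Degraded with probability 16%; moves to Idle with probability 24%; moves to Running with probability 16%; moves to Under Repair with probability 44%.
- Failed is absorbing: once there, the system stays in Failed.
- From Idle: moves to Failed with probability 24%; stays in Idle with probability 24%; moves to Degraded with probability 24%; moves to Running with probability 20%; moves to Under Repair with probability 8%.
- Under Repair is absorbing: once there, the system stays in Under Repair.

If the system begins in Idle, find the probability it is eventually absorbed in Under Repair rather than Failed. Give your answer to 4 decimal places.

0.5478

Let h(s) be the probability of absorption at Under Repair starting from transient state s. Then h(Under Repair) = 1 and h(Failed) = 0. By first-step analysis:
h(Running) = 0.2·h(Running) + 0.12·h(Degraded) + 0.16·0 + 0.12·h(Idle) + 0.4·1
h(Degraded) = 0.16·h(Running) + 0.16·h(Degraded) + 0.24·h(Idle) + 0.44·1
h(Idle) = 0.2·h(Running) + 0.24·h(Degraded) + 0.24·0 + 0.24·h(Idle) + 0.08·1
Solving: h(Running) = 0.7043, h(Degraded) = 0.8145, h(Idle) = 0.5478.
Starting from Idle, the probability is 0.5478.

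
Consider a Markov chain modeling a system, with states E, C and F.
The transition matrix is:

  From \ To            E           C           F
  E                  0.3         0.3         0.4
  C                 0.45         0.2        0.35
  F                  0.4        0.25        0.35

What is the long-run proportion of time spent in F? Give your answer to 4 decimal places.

0.3688

Let the stationary distribution be π with π = πP and π_1 + π_2 + π_3 = 1.
π_1 = 0.3·π_1 + 0.45·π_2 + 0.4·π_3
π_2 = 0.3·π_1 + 0.2·π_2 + 0.25·π_3
Solving with the normalization constraint gives π = (0.3753, 0.2560, 0.3688).
So the stationary probability of F is 0.3688.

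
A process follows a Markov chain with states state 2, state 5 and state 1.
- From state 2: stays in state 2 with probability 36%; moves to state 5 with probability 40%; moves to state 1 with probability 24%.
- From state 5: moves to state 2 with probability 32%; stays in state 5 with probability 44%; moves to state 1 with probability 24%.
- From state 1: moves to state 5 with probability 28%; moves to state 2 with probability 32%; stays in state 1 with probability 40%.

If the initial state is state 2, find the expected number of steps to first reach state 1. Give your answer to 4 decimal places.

4.1667

Let t(s) be the expected number of steps to first reach state 1 from state s, with t(state 1) = 0. Conditioning on the first step:
t(state 2) = 1 + 0.36·t(state 2) + 0.4·t(state 5)
t(state 5) = 1 + 0.32·t(state 2) + 0.44·t(state 5)
Solving: t(state 2) = 4.1667, t(state 5) = 4.1667.
Expected steps from state 2 to state 1: 4.1667.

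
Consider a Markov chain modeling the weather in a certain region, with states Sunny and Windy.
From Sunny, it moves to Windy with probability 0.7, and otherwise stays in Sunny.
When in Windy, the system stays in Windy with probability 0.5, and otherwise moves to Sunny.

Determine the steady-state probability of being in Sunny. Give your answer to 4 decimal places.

Let the stationary distribution be π with π = πP and π_1 + π_2 = 1.
π_1 = 0.3·π_1 + 0.5·π_2
Solving with the normalization constraint gives π = (0.4167, 0.5833).
So the stationary probability of Sunny is 0.4167.

0.4167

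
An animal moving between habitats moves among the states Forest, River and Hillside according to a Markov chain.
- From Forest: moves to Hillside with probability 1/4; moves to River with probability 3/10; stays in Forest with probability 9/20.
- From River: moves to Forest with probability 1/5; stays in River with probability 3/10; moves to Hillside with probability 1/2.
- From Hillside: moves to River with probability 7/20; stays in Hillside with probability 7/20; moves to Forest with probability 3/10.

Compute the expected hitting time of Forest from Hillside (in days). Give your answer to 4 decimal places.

3.7500

Let t(s) be the expected number of days to first reach Forest from state s, with t(Forest) = 0. Conditioning on the first day:
t(River) = 1 + 0.3·t(River) + 0.5·t(Hillside)
t(Hillside) = 1 + 0.35·t(River) + 0.35·t(Hillside)
Solving: t(River) = 4.1071, t(Hillside) = 3.7500.
Expected days from Hillside to Forest: 3.7500.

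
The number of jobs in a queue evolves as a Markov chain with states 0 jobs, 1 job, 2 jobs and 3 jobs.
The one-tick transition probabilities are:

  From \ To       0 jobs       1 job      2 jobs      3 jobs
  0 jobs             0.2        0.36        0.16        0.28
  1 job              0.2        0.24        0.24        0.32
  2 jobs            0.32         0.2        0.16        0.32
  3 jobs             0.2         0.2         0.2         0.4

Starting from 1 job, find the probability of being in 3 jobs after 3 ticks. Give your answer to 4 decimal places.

0.3379

Propagate the distribution vector 3 ticks from 1 job.
After 0 ticks: (0.0000, 1.0000, 0.0000, 0.0000)
After 1 tick: (0.2000, 0.2400, 0.2400, 0.3200)
After 2 ticks: (0.2288, 0.2416, 0.1920, 0.3376)
After 3 ticks: (0.2230, 0.2463, 0.1928, 0.3379)
P(in 3 jobs after 3 ticks) = 0.3379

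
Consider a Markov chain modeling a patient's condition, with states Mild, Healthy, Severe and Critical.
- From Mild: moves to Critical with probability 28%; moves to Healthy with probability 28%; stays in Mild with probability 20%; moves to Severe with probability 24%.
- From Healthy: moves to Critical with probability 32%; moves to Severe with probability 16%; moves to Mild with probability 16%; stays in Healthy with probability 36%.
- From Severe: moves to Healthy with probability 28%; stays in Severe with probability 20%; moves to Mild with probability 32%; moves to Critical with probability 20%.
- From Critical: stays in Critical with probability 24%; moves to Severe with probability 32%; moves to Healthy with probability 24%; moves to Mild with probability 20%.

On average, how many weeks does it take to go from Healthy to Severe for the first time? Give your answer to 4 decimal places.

4.5321

Let t(s) be the expected number of weeks to first reach Severe from state s, with t(Severe) = 0. Conditioning on the first week:
t(Mild) = 1 + 0.2·t(Mild) + 0.28·t(Healthy) + 0.28·t(Critical)
t(Healthy) = 1 + 0.16·t(Mild) + 0.36·t(Healthy) + 0.32·t(Critical)
t(Critical) = 1 + 0.2·t(Mild) + 0.24·t(Healthy) + 0.24·t(Critical)
Solving: t(Mild) = 4.1830, t(Healthy) = 4.5321, t(Critical) = 3.8478.
Expected weeks from Healthy to Severe: 4.5321.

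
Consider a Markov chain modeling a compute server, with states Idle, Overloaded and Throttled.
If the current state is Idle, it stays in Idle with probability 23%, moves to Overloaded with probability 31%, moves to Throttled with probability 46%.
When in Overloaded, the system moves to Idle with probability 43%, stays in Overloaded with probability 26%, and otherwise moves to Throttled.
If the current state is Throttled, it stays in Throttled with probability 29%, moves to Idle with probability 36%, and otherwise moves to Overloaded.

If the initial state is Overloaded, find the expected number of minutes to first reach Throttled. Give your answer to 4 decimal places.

Let t(s) be the expected number of minutes to first reach Throttled from state s, with t(Throttled) = 0. Conditioning on the first minute:
t(Idle) = 1 + 0.23·t(Idle) + 0.31·t(Overloaded)
t(Overloaded) = 1 + 0.43·t(Idle) + 0.26·t(Overloaded)
Solving: t(Idle) = 2.4055, t(Overloaded) = 2.7491.
Expected minutes from Overloaded to Throttled: 2.7491.

2.7491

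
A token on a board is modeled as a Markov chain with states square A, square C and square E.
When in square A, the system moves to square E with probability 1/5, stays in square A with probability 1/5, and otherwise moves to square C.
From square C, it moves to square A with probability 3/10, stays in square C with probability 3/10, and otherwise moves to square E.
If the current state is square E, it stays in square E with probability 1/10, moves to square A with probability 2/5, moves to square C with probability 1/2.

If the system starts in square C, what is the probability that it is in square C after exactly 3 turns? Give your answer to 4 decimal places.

0.4370

Propagate the distribution vector 3 turns from square C.
After 0 turns: (0.0000, 1.0000, 0.0000)
After 1 turn: (0.3000, 0.3000, 0.4000)
After 2 turns: (0.3100, 0.4700, 0.2200)
After 3 turns: (0.2910, 0.4370, 0.2720)
P(in square C after 3 turns) = 0.4370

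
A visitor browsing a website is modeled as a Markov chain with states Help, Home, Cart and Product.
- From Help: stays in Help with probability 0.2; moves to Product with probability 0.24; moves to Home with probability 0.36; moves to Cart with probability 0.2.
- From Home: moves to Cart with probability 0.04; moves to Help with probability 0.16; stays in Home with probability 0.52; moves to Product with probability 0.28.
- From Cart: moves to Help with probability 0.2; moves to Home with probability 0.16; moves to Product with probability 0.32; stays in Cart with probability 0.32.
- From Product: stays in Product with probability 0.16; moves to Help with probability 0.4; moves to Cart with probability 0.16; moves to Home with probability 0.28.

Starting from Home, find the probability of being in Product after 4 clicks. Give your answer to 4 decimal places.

0.2467

Propagate the distribution vector 4 clicks from Home.
After 0 clicks: (0.0000, 1.0000, 0.0000, 0.0000)
After 1 click: (0.1600, 0.5200, 0.0400, 0.2800)
After 2 clicks: (0.2352, 0.4128, 0.1104, 0.2416)
After 3 clicks: (0.2318, 0.3846, 0.1375, 0.2460)
After 4 clicks: (0.2338, 0.3744, 0.1451, 0.2467)
P(in Product after 4 clicks) = 0.2467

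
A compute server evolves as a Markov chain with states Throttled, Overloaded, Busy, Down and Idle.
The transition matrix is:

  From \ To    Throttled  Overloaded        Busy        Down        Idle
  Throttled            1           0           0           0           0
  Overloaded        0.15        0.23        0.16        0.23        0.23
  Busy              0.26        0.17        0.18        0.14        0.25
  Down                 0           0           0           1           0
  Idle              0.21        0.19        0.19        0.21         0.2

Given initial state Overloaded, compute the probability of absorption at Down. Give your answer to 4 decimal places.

0.5355

Let h(s) be the probability of absorption at Down starting from transient state s. Then h(Down) = 1 and h(Throttled) = 0. By first-step analysis:
h(Overloaded) = 0.15·0 + 0.23·h(Overloaded) + 0.16·h(Busy) + 0.23·1 + 0.23·h(Idle)
h(Busy) = 0.26·0 + 0.17·h(Overloaded) + 0.18·h(Busy) + 0.14·1 + 0.25·h(Idle)
h(Idle) = 0.21·0 + 0.19·h(Overloaded) + 0.19·h(Busy) + 0.21·1 + 0.2·h(Idle)
Solving: h(Overloaded) = 0.5355, h(Busy) = 0.4318, h(Idle) = 0.4922.
Starting from Overloaded, the probability is 0.5355.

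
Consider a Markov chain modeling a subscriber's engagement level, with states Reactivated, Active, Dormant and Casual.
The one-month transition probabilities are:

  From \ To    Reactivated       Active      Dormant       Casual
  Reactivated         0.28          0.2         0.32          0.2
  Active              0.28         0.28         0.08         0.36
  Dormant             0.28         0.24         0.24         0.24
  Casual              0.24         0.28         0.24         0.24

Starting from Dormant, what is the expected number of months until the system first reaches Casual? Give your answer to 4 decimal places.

3.8850

Let t(s) be the expected number of months to first reach Casual from state s, with t(Casual) = 0. Conditioning on the first month:
t(Reactivated) = 1 + 0.28·t(Reactivated) + 0.2·t(Active) + 0.32·t(Dormant)
t(Active) = 1 + 0.28·t(Reactivated) + 0.28·t(Active) + 0.08·t(Dormant)
t(Dormant) = 1 + 0.28·t(Reactivated) + 0.24·t(Active) + 0.24·t(Dormant)
Solving: t(Reactivated) = 4.0598, t(Active) = 3.3994, t(Dormant) = 3.8850.
Expected months from Dormant to Casual: 3.8850.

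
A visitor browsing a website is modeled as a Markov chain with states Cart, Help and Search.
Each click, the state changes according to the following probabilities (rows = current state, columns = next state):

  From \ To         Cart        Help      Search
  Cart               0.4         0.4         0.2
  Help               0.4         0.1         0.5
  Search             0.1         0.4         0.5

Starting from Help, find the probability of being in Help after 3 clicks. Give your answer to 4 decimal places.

Propagate the distribution vector 3 clicks from Help.
After 0 clicks: (0.0000, 1.0000, 0.0000)
After 1 click: (0.4000, 0.1000, 0.5000)
After 2 clicks: (0.2500, 0.3700, 0.3800)
After 3 clicks: (0.2860, 0.2890, 0.4250)
P(in Help after 3 clicks) = 0.2890

0.2890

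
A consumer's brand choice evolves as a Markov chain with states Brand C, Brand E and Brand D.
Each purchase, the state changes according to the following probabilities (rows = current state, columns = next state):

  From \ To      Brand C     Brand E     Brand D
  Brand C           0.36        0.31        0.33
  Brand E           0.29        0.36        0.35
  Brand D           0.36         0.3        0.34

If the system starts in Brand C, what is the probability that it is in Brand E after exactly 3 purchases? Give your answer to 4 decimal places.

Propagate the distribution vector 3 purchases from Brand C.
After 0 purchases: (1.0000, 0.0000, 0.0000)
After 1 purchase: (0.3600, 0.3100, 0.3300)
After 2 purchases: (0.3383, 0.3222, 0.3395)
After 3 purchases: (0.3374, 0.3227, 0.3398)
P(in Brand E after 3 purchases) = 0.3227

0.3227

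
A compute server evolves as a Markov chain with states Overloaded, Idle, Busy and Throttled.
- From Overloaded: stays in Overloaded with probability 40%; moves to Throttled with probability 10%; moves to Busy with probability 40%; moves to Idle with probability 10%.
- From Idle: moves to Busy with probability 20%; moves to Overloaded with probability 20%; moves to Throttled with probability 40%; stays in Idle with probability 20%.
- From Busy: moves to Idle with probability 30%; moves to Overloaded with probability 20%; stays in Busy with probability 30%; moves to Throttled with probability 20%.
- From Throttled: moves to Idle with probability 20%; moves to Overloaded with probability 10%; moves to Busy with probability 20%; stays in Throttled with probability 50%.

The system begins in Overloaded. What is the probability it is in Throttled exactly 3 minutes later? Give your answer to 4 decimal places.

Propagate the distribution vector 3 minutes from Overloaded.
After 0 minutes: (1.0000, 0.0000, 0.0000, 0.0000)
After 1 minute: (0.4000, 0.1000, 0.4000, 0.1000)
After 2 minutes: (0.2700, 0.2000, 0.3200, 0.2100)
After 3 minutes: (0.2330, 0.2050, 0.2860, 0.2760)
P(in Throttled after 3 minutes) = 0.2760

0.2760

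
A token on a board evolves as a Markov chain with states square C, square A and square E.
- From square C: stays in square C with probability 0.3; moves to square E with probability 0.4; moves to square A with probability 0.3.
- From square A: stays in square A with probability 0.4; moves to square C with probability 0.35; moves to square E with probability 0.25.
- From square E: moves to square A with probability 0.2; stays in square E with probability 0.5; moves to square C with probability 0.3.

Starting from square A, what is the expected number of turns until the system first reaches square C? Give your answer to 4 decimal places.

3.0000

Let t(s) be the expected number of turns to first reach square C from state s, with t(square C) = 0. Conditioning on the first turn:
t(square A) = 1 + 0.4·t(square A) + 0.25·t(square E)
t(square E) = 1 + 0.2·t(square A) + 0.5·t(square E)
Solving: t(square A) = 3.0000, t(square E) = 3.2000.
Expected turns from square A to square C: 3.0000.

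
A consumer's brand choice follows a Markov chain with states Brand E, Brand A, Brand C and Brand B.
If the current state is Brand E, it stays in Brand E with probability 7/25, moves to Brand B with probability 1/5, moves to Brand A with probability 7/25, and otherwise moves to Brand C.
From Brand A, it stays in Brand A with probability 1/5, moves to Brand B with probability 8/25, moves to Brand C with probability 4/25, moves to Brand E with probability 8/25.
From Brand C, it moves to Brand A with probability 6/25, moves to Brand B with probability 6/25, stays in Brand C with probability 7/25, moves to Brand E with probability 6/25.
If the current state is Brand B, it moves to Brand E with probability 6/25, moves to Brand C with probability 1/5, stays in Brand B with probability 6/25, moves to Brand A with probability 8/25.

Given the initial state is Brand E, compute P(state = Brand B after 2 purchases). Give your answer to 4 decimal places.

Propagate the distribution vector 2 purchases from Brand E.
After 0 purchases: (1.0000, 0.0000, 0.0000, 0.0000)
After 1 purchase: (0.2800, 0.2800, 0.2400, 0.2000)
After 2 purchases: (0.2736, 0.2560, 0.2192, 0.2512)
P(in Brand B after 2 purchases) = 0.2512

0.2512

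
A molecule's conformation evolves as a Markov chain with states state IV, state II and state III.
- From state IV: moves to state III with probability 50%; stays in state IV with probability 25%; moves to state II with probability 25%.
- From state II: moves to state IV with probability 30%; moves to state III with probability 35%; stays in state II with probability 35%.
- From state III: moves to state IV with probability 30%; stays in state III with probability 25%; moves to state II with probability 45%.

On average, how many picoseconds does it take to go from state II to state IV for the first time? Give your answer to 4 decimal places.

Let t(s) be the expected number of picoseconds to first reach state IV from state s, with t(state IV) = 0. Conditioning on the first picosecond:
t(state II) = 1 + 0.35·t(state II) + 0.35·t(state III)
t(state III) = 1 + 0.45·t(state II) + 0.25·t(state III)
Solving: t(state II) = 3.3333, t(state III) = 3.3333.
Expected picoseconds from state II to state IV: 3.3333.

3.3333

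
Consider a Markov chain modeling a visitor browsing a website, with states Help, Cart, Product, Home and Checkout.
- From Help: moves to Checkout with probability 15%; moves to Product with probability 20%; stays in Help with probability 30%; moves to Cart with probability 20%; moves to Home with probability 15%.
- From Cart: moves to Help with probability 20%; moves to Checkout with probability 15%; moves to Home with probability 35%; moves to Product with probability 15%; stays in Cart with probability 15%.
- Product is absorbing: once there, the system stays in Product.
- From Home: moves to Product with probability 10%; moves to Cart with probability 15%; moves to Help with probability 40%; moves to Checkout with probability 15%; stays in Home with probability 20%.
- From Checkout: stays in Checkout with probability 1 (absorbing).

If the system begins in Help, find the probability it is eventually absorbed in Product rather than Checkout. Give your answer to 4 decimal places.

0.5332

Let h(s) be the probability of absorption at Product starting from transient state s. Then h(Product) = 1 and h(Checkout) = 0. By first-step analysis:
h(Help) = 0.3·h(Help) + 0.2·h(Cart) + 0.2·1 + 0.15·h(Home) + 0.15·0
h(Cart) = 0.2·h(Help) + 0.15·h(Cart) + 0.15·1 + 0.35·h(Home) + 0.15·0
h(Home) = 0.4·h(Help) + 0.15·h(Cart) + 0.1·1 + 0.2·h(Home) + 0.15·0
Solving: h(Help) = 0.5332, h(Cart) = 0.5019, h(Home) = 0.4857.
Starting from Help, the probability is 0.5332.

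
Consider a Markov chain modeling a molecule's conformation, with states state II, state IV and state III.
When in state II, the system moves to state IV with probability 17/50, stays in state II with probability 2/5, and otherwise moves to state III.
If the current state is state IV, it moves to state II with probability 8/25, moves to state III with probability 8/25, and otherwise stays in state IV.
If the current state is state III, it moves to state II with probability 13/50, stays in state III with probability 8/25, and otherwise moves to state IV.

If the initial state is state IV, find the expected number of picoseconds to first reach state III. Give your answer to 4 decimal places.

3.3430

Let t(s) be the expected number of picoseconds to first reach state III from state s, with t(state III) = 0. Conditioning on the first picosecond:
t(state II) = 1 + 0.4·t(state II) + 0.34·t(state IV)
t(state IV) = 1 + 0.32·t(state II) + 0.36·t(state IV)
Solving: t(state II) = 3.5610, t(state IV) = 3.3430.
Expected picoseconds from state IV to state III: 3.3430.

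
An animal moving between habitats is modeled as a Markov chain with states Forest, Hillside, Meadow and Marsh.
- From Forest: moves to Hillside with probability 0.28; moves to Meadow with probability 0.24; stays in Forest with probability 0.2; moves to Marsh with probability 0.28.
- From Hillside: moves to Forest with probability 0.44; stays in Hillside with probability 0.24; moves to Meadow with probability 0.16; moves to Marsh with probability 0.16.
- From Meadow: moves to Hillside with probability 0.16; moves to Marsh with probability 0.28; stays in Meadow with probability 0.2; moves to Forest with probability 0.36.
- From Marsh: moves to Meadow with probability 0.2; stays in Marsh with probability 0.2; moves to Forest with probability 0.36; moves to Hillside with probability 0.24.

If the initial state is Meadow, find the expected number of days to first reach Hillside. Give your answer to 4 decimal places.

Let t(s) be the expected number of days to first reach Hillside from state s, with t(Hillside) = 0. Conditioning on the first day:
t(Forest) = 1 + 0.2·t(Forest) + 0.24·t(Meadow) + 0.28·t(Marsh)
t(Meadow) = 1 + 0.36·t(Forest) + 0.2·t(Meadow) + 0.28·t(Marsh)
t(Marsh) = 1 + 0.36·t(Forest) + 0.2·t(Meadow) + 0.2·t(Marsh)
Solving: t(Forest) = 4.1130, t(Meadow) = 4.5875, t(Marsh) = 4.2477.
Expected days from Meadow to Hillside: 4.5875.

4.5875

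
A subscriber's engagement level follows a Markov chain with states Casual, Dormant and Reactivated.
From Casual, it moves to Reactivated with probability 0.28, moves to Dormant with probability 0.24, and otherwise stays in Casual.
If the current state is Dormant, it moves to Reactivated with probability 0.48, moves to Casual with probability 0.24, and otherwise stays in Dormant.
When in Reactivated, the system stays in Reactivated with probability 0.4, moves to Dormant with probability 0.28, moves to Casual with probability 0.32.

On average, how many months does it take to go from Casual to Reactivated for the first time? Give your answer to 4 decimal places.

Let t(s) be the expected number of months to first reach Reactivated from state s, with t(Reactivated) = 0. Conditioning on the first month:
t(Casual) = 1 + 0.48·t(Casual) + 0.24·t(Dormant)
t(Dormant) = 1 + 0.24·t(Casual) + 0.28·t(Dormant)
Solving: t(Casual) = 3.0303, t(Dormant) = 2.3990.
Expected months from Casual to Reactivated: 3.0303.

3.0303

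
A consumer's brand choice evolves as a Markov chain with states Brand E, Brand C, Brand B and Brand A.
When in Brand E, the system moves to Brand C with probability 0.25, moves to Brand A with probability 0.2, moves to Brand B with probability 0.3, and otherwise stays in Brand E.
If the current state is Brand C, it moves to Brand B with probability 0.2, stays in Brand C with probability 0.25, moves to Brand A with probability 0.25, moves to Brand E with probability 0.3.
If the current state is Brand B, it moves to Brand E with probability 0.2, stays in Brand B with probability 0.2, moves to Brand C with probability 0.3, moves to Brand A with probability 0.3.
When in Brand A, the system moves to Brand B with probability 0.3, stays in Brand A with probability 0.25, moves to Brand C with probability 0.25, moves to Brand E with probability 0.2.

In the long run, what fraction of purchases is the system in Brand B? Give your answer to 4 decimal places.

0.2489

Let the stationary distribution be π with π = πP and π_1 + π_2 + π_3 + π_4 = 1.
π_1 = 0.25·π_1 + 0.3·π_2 + 0.2·π_3 + 0.2·π_4
π_2 = 0.25·π_1 + 0.25·π_2 + 0.3·π_3 + 0.25·π_4
π_3 = 0.3·π_1 + 0.2·π_2 + 0.2·π_3 + 0.3·π_4
Solving with the normalization constraint gives π = (0.2382, 0.2624, 0.2489, 0.2505).
So the stationary probability of Brand B is 0.2489.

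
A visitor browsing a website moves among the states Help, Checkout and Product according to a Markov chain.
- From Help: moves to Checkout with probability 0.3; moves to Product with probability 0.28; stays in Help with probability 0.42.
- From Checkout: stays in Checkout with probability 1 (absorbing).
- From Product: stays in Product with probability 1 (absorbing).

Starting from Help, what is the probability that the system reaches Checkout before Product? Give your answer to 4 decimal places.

Let h(s) be the probability of absorption at Checkout starting from transient state s. Then h(Checkout) = 1 and h(Product) = 0. By first-step analysis:
h(Help) = 0.42·h(Help) + 0.3·1 + 0.28·0
Solving: h(Help) = 0.5172.
Starting from Help, the probability is 0.5172.

0.5172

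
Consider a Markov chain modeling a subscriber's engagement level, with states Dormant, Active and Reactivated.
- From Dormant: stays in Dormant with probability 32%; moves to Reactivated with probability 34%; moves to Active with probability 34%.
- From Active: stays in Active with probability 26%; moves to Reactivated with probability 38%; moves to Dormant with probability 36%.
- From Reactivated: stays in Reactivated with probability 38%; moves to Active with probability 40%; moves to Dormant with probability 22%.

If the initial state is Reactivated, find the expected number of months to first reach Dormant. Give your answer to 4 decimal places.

3.7158

Let t(s) be the expected number of months to first reach Dormant from state s, with t(Dormant) = 0. Conditioning on the first month:
t(Active) = 1 + 0.26·t(Active) + 0.38·t(Reactivated)
t(Reactivated) = 1 + 0.4·t(Active) + 0.38·t(Reactivated)
Solving: t(Active) = 3.2595, t(Reactivated) = 3.7158.
Expected months from Reactivated to Dormant: 3.7158.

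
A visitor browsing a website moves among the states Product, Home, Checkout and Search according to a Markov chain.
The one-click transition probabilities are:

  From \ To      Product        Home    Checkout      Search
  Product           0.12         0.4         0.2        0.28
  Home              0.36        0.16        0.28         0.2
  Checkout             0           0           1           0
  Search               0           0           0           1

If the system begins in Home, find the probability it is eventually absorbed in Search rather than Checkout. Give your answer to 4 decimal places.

0.4651

Let h(s) be the probability of absorption at Search starting from transient state s. Then h(Search) = 1 and h(Checkout) = 0. By first-step analysis:
h(Product) = 0.12·h(Product) + 0.4·h(Home) + 0.2·0 + 0.28·1
h(Home) = 0.36·h(Product) + 0.16·h(Home) + 0.28·0 + 0.2·1
Solving: h(Product) = 0.5296, h(Home) = 0.4651.
Starting from Home, the probability is 0.4651.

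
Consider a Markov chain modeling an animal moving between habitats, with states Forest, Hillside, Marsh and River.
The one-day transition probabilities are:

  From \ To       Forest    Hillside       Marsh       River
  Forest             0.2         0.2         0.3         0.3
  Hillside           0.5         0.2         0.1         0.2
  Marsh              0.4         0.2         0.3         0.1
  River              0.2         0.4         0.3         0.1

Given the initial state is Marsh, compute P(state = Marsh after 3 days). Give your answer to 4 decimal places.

0.2560

Propagate the distribution vector 3 days from Marsh.
After 0 days: (0.0000, 0.0000, 1.0000, 0.0000)
After 1 day: (0.4000, 0.2000, 0.3000, 0.1000)
After 2 days: (0.3200, 0.2200, 0.2600, 0.2000)
After 3 days: (0.3180, 0.2400, 0.2560, 0.1860)
P(in Marsh after 3 days) = 0.2560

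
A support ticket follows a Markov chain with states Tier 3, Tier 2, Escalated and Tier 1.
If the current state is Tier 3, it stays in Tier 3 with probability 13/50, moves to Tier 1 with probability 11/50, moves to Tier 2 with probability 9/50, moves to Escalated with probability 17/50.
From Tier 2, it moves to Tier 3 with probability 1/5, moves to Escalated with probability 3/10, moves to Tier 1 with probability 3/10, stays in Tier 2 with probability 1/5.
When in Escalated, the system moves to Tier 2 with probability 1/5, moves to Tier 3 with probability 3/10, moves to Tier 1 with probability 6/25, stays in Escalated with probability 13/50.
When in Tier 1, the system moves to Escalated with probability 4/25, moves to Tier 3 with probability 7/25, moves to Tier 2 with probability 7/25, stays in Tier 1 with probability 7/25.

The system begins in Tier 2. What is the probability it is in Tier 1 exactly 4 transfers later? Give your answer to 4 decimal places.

0.2580

Propagate the distribution vector 4 transfers from Tier 2.
After 0 transfers: (0.0000, 1.0000, 0.0000, 0.0000)
After 1 transfer: (0.2000, 0.2000, 0.3000, 0.3000)
After 2 transfers: (0.2660, 0.2200, 0.2540, 0.2600)
After 3 transfers: (0.2622, 0.2155, 0.2641, 0.2583)
After 4 transfers: (0.2628, 0.2154, 0.2638, 0.2580)
P(in Tier 1 after 4 transfers) = 0.2580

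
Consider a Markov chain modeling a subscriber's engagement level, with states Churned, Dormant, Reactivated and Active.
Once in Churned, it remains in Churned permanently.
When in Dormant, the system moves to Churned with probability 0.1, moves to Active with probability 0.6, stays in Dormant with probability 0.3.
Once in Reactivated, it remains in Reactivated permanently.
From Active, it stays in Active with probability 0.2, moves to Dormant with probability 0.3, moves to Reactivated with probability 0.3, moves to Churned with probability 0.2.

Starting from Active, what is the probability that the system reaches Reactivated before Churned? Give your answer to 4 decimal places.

Let h(s) be the probability of absorption at Reactivated starting from transient state s. Then h(Reactivated) = 1 and h(Churned) = 0. By first-step analysis:
h(Dormant) = 0.1·0 + 0.3·h(Dormant) + 0.6·h(Active)
h(Active) = 0.2·0 + 0.3·h(Dormant) + 0.3·1 + 0.2·h(Active)
Solving: h(Dormant) = 0.4737, h(Active) = 0.5526.
Starting from Active, the probability is 0.5526.

0.5526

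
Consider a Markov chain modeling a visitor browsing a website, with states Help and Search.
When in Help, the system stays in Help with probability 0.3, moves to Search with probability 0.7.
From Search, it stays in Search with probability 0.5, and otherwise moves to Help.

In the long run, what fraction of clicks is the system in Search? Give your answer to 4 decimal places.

0.5833

Let the stationary distribution be π with π = πP and π_1 + π_2 = 1.
π_1 = 0.3·π_1 + 0.5·π_2
Solving with the normalization constraint gives π = (0.4167, 0.5833).
So the stationary probability of Search is 0.5833.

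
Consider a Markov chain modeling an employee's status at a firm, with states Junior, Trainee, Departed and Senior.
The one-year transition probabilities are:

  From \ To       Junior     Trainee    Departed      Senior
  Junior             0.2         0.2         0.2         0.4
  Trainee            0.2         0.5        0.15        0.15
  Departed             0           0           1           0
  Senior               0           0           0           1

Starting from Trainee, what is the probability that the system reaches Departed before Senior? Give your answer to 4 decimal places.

Let h(s) be the probability of absorption at Departed starting from transient state s. Then h(Departed) = 1 and h(Senior) = 0. By first-step analysis:
h(Junior) = 0.2·h(Junior) + 0.2·h(Trainee) + 0.2·1 + 0.4·0
h(Trainee) = 0.2·h(Junior) + 0.5·h(Trainee) + 0.15·1 + 0.15·0
Solving: h(Junior) = 0.3611, h(Trainee) = 0.4444.
Starting from Trainee, the probability is 0.4444.

0.4444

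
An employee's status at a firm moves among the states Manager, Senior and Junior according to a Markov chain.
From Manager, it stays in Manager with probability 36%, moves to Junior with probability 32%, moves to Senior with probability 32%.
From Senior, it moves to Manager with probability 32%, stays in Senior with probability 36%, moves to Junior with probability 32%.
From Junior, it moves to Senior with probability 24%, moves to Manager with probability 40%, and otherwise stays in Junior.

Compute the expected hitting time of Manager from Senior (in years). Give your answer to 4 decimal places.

2.8846

Let t(s) be the expected number of years to first reach Manager from state s, with t(Manager) = 0. Conditioning on the first year:
t(Senior) = 1 + 0.36·t(Senior) + 0.32·t(Junior)
t(Junior) = 1 + 0.24·t(Senior) + 0.36·t(Junior)
Solving: t(Senior) = 2.8846, t(Junior) = 2.6442.
Expected years from Senior to Manager: 2.8846.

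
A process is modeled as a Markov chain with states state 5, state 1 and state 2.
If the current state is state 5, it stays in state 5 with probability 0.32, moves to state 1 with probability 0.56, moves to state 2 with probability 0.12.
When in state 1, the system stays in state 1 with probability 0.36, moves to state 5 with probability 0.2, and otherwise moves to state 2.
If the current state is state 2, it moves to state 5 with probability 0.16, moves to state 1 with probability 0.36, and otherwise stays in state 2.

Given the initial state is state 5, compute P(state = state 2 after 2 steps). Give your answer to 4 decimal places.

0.3424

Sum over the intermediate state after 1 step:
P = P(state 5→state 5)·P(state 5→state 2) + P(state 5→state 1)·P(state 1→state 2) + P(state 5→state 2)·P(state 2→state 2)
  = 0.32×0.12 + 0.56×0.44 + 0.12×0.48
  = 0.0384 + 0.2464 + 0.0576 = 0.3424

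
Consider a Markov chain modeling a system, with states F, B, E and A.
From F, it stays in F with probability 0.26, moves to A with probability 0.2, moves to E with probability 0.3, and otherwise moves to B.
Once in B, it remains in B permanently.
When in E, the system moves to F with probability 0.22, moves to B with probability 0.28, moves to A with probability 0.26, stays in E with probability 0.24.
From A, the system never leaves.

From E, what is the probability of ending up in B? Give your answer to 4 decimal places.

0.5238

Let h(s) be the probability of absorption at B starting from transient state s. Then h(B) = 1 and h(A) = 0. By first-step analysis:
h(F) = 0.26·h(F) + 0.24·1 + 0.3·h(E) + 0.2·0
h(E) = 0.22·h(F) + 0.28·1 + 0.24·h(E) + 0.26·0
Solving: h(F) = 0.5367, h(E) = 0.5238.
Starting from E, the probability is 0.5238.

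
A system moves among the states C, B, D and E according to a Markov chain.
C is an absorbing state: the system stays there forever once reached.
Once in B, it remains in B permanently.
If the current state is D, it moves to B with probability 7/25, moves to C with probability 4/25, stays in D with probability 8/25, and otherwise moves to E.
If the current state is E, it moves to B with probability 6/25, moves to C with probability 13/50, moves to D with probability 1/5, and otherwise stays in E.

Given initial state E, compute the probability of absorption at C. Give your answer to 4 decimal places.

0.4879

Let h(s) be the probability of absorption at C starting from transient state s. Then h(C) = 1 and h(B) = 0. By first-step analysis:
h(D) = 0.16·1 + 0.28·0 + 0.32·h(D) + 0.24·h(E)
h(E) = 0.26·1 + 0.24·0 + 0.2·h(D) + 0.3·h(E)
Solving: h(D) = 0.4075, h(E) = 0.4879.
Starting from E, the probability is 0.4879.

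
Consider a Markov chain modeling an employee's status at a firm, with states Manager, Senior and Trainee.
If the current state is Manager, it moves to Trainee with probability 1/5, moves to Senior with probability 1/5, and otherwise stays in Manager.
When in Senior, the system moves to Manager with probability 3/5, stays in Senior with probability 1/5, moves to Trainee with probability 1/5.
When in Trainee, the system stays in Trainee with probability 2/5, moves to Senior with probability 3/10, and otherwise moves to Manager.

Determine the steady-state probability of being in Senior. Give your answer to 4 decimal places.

Let the stationary distribution be π with π = πP and π_1 + π_2 + π_3 = 1.
π_1 = 0.6·π_1 + 0.6·π_2 + 0.3·π_3
π_2 = 0.2·π_1 + 0.2·π_2 + 0.3·π_3
Solving with the normalization constraint gives π = (0.5250, 0.2250, 0.2500).
So the stationary probability of Senior is 0.2250.

0.2250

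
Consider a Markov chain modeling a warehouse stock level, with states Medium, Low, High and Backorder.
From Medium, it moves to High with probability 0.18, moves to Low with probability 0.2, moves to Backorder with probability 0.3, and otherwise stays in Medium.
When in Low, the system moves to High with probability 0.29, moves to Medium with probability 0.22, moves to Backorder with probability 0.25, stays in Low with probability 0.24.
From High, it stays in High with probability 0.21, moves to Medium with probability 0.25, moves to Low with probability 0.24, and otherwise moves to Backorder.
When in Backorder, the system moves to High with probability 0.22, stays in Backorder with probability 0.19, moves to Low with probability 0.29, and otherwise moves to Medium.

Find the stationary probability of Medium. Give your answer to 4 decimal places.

Let the stationary distribution be π with π = πP and π_1 + π_2 + π_3 + π_4 = 1.
π_1 = 0.32·π_1 + 0.22·π_2 + 0.25·π_3 + 0.3·π_4
π_2 = 0.2·π_1 + 0.24·π_2 + 0.24·π_3 + 0.29·π_4
π_3 = 0.18·π_1 + 0.29·π_2 + 0.21·π_3 + 0.22·π_4
Solving with the normalization constraint gives π = (0.2750, 0.2420, 0.2237, 0.2594).
So the stationary probability of Medium is 0.2750.

0.2750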